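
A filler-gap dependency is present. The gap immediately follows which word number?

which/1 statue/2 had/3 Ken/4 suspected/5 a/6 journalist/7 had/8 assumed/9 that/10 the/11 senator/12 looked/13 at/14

14

The displaced element is "which statue" (word 2).
It is linked across 2 clause boundaries (Ø → that).
It functions as the object of the preposition "at" of "looked", so the gap sits immediately after word 14 ("at").
Base order: Ken had suspected a journalist had assumed that the senator looked at which statue.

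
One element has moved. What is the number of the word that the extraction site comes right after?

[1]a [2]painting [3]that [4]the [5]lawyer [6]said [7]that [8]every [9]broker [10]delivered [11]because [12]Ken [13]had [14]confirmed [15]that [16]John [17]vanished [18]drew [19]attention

10

The displaced element is "a painting" (word 2).
It is linked across 1 clause boundary (that).
It functions as the direct object of "delivered", so the gap sits immediately after word 10 ("delivered").
Base order: The lawyer said that every broker delivered a painting because Ken had confirmed that John vanished.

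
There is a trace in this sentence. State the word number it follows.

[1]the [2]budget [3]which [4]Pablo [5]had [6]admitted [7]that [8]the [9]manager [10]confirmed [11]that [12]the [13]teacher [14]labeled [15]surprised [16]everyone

14

The displaced element is "the budget" (word 2).
It is linked across 2 clause boundaries (that → that).
It functions as the direct object of "labeled", so the gap sits immediately after word 14 ("labeled").
Base order: Pablo had admitted that the manager confirmed that the teacher labeled the budget.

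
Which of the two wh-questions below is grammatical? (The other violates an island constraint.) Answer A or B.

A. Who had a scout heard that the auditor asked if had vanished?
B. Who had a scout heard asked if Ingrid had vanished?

In A, the wh-phrase is extracted from inside a wh-island (introduced by "if"), which blocks movement.
In B, the extraction path crosses only that-complement boundaries, which are transparent.
So B is grammatical.

B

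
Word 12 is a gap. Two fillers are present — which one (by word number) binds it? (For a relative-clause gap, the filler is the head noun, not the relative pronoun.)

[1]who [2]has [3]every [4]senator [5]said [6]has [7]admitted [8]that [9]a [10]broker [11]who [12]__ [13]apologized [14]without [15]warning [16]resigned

The marked gap is inside the relative clause, the subject of "apologized".
Its filler is the head noun "broker" (via "who"), at word 10.
(The other dependency links word 1 to a gap after word 5.)

10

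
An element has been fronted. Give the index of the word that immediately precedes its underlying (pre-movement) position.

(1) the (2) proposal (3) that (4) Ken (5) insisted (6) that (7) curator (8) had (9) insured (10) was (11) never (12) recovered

9

The displaced element is "the proposal" (word 2).
It is linked across 1 clause boundary (Ø).
It functions as the direct object of "insured", so the gap sits immediately after word 9 ("insured").
Base order: Ken insisted that curator had insured the proposal.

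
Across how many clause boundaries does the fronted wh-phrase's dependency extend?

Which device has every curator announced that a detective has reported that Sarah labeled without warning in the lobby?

"which device" is extracted from the object of "labeled".
Boundaries crossed, outermost first: [that], [that] — 2 in total.

2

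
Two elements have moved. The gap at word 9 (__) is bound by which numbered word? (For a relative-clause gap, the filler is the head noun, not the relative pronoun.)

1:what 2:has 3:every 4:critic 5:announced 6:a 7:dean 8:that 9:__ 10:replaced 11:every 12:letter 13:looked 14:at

7

The marked gap is inside the relative clause, the subject of "replaced".
Its filler is the head noun "dean" (via "that"), at word 7.
(The other dependency links word 1 to a gap after word 14.)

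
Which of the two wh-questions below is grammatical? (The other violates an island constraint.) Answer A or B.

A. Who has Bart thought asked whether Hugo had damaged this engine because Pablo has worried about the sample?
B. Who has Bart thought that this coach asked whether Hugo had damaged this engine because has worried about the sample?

A

In B, the wh-phrase is extracted from inside a wh-island (introduced by "whether"), which blocks movement.
In A, the extraction path crosses only that-complement boundaries, which are transparent.
So A is grammatical.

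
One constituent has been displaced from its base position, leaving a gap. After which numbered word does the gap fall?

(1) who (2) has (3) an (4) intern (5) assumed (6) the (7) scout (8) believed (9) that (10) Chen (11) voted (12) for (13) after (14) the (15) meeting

12

The displaced element is "who" (word 1).
It is linked across 2 clause boundaries (Ø → that).
It functions as the object of the preposition "for" of "voted", so the gap sits immediately after word 12 ("for").
Base order: An intern has assumed the scout believed that Chen voted for who after the meeting.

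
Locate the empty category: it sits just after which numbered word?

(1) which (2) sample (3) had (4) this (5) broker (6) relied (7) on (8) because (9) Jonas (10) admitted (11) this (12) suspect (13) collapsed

7

The displaced element is "which sample" (word 2).
It functions as the object of the preposition "on" of "relied", so the gap sits immediately after word 7 ("on").
Base order: This broker had relied on which sample because Jonas admitted this suspect collapsed.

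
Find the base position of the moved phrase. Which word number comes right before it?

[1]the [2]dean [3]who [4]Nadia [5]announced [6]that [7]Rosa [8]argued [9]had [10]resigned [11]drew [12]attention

The displaced element is "the dean" (word 2).
It is linked across 2 clause boundaries (that → Ø).
It functions as the subject of "resigned", so the gap sits immediately after word 8 ("argued").
Base order: Nadia announced that Rosa argued the dean had resigned.

8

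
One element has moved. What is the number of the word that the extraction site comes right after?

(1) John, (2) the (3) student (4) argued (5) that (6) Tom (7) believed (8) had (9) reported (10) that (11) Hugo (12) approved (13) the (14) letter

The displaced element is "John" (word 1).
It is linked across 2 clause boundaries (that → Ø).
It functions as the subject of "reported", so the gap sits immediately after word 7 ("believed").
Base order: The student argued that Tom believed that John had reported that Hugo approved the letter.

7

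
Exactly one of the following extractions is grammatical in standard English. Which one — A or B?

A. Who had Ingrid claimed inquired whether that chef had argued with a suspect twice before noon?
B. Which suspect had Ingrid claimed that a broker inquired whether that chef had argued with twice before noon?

A

In B, the wh-phrase is extracted from inside a wh-island (introduced by "whether"), which blocks movement.
In A, the extraction path crosses only that-complement boundaries, which are transparent.
So A is grammatical.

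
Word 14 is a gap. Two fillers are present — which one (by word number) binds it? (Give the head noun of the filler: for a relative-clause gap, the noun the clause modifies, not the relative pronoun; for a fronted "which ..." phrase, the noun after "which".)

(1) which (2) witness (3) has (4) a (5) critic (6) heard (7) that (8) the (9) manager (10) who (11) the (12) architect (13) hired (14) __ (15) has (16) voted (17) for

The marked gap is inside the relative clause, the direct object of "hired".
Its filler is the head noun "manager" (via "who"), at word 9.
(The other dependency links word 2 to a gap after word 17.)

9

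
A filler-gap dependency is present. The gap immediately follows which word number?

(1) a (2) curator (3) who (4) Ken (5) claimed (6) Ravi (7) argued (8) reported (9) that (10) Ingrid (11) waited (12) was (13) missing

7

The displaced element is "a curator" (word 2).
It is linked across 2 clause boundaries (Ø → Ø).
It functions as the subject of "reported", so the gap sits immediately after word 7 ("argued").
Base order: Ken claimed Ravi argued a curator reported that Ingrid waited.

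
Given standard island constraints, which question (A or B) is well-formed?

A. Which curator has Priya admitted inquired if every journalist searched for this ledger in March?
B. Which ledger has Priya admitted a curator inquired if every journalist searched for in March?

In B, the wh-phrase is extracted from inside a wh-island (introduced by "if"), which blocks movement.
In A, the extraction path crosses only that-complement boundaries, which are transparent.
So A is grammatical.

A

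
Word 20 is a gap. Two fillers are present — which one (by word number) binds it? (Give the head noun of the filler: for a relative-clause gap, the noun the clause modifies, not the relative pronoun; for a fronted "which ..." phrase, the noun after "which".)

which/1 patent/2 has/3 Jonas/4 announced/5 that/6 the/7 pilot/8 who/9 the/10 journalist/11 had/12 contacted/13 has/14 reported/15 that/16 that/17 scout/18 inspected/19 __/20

The marked gap is the direct object of "inspected".
Its filler is the fronted wh-phrase "which patent", at word 2.
(The other dependency links word 8 to a gap after word 13.)

2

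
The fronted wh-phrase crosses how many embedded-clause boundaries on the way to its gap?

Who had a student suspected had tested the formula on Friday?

"who" is extracted from the subject of "tested".
Boundaries crossed, outermost first: [Ø] — 1 in total.

1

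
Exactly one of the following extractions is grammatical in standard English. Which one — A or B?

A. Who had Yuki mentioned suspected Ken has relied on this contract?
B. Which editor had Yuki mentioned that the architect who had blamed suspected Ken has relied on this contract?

A

In B, the wh-phrase is extracted from inside a complex-NP island (relative clause) (introduced by "who"), which blocks movement.
In A, the extraction path crosses only that-complement boundaries, which are transparent.
So A is grammatical.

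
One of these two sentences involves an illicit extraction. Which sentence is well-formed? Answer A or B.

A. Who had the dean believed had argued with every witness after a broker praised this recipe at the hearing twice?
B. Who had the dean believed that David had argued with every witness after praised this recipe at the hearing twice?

A

In B, the wh-phrase is extracted from inside an adjunct island (introduced by "after"), which blocks movement.
In A, the extraction path crosses only that-complement boundaries, which are transparent.
So A is grammatical.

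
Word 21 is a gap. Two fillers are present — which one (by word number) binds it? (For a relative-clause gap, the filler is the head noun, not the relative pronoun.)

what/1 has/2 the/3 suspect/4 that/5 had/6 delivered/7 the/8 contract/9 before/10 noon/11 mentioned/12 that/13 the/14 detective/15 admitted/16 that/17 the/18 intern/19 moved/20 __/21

1

The marked gap is the direct object of "moved".
Its filler is the fronted wh-phrase "what", at word 1.
(The other dependency links word 4 to a gap after word 5.)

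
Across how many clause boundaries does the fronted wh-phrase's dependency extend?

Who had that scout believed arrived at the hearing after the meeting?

"who" is extracted from the subject of "arrived".
Boundaries crossed, outermost first: [Ø] — 1 in total.

1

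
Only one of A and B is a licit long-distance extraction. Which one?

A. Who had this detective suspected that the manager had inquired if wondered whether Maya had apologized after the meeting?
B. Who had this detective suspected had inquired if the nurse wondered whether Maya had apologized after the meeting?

In A, the wh-phrase is extracted from inside a wh-island (introduced by "if"), which blocks movement.
In B, the extraction path crosses only that-complement boundaries, which are transparent.
So B is grammatical.

B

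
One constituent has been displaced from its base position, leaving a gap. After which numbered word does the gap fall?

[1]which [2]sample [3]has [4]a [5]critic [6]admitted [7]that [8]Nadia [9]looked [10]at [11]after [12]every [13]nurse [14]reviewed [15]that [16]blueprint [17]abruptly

The displaced element is "which sample" (word 2).
It is linked across 1 clause boundary (that).
It functions as the object of the preposition "at" of "looked", so the gap sits immediately after word 10 ("at").
Base order: A critic has admitted that Nadia looked at which sample after every nurse reviewed that blueprint abruptly.

10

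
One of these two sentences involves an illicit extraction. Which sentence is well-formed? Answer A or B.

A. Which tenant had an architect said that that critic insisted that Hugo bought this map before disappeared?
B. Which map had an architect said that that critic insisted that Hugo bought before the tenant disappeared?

In A, the wh-phrase is extracted from inside an adjunct island (introduced by "before"), which blocks movement.
In B, the extraction path crosses only that-complement boundaries, which are transparent.
So B is grammatical.

B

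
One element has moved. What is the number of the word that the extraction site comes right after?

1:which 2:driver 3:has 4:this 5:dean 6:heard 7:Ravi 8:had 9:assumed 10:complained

The displaced element is "which driver" (word 2).
It is linked across 2 clause boundaries (Ø → Ø).
It functions as the subject of "complained", so the gap sits immediately after word 9 ("assumed").
Base order: This dean has heard Ravi had assumed which driver complained.

9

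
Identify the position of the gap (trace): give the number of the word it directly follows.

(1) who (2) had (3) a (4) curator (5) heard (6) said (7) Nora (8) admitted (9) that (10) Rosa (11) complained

5

The displaced element is "who" (word 1).
It is linked across 1 clause boundary (Ø).
It functions as the subject of "said", so the gap sits immediately after word 5 ("heard").
Base order: A curator had heard who said Nora admitted that Rosa complained.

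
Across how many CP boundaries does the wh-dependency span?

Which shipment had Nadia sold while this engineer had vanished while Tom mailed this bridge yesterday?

"which shipment" originates inside the matrix clause — no clause boundary is crossed.

0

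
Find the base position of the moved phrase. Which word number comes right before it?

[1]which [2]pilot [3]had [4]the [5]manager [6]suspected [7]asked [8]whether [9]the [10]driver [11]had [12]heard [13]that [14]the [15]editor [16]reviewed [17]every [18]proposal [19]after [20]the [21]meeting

6

The displaced element is "which pilot" (word 2).
It is linked across 1 clause boundary (Ø).
It functions as the subject of "asked", so the gap sits immediately after word 6 ("suspected").
Base order: The manager had suspected which pilot asked whether the driver had heard that the editor reviewed every proposal after the meeting.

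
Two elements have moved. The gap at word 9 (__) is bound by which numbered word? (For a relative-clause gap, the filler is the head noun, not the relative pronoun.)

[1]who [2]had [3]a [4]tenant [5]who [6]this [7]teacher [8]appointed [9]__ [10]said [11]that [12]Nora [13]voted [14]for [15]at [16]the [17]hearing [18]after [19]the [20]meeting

4

The marked gap is inside the relative clause, the direct object of "appointed".
Its filler is the head noun "tenant" (via "who"), at word 4.
(The other dependency links word 1 to a gap after word 14.)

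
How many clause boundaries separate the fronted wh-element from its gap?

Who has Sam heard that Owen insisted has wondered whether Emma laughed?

2

"who" is extracted from the subject of "wondered".
Boundaries crossed, outermost first: [that], [Ø] — 2 in total.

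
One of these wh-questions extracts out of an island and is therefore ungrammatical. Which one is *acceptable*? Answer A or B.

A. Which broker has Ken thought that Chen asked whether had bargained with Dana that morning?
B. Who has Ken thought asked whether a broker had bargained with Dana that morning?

B

In A, the wh-phrase is extracted from inside a wh-island (introduced by "whether"), which blocks movement.
In B, the extraction path crosses only that-complement boundaries, which are transparent.
So B is grammatical.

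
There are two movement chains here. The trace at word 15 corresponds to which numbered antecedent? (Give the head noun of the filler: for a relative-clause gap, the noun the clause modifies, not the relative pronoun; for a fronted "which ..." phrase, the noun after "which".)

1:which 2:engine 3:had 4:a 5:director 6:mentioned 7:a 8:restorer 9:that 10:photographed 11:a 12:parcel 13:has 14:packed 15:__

The marked gap is the direct object of "packed".
Its filler is the fronted wh-phrase "which engine", at word 2.
(The other dependency links word 8 to a gap after word 9.)

2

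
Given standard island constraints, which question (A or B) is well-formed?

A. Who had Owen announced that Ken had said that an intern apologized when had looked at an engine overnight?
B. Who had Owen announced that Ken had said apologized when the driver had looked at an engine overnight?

B

In A, the wh-phrase is extracted from inside an adjunct island (introduced by "when"), which blocks movement.
In B, the extraction path crosses only that-complement boundaries, which are transparent.
So B is grammatical.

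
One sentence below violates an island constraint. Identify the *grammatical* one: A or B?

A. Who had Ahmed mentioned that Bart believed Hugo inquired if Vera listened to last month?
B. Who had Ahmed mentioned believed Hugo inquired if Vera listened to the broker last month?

In A, the wh-phrase is extracted from inside a wh-island (introduced by "if"), which blocks movement.
In B, the extraction path crosses only that-complement boundaries, which are transparent.
So B is grammatical.

B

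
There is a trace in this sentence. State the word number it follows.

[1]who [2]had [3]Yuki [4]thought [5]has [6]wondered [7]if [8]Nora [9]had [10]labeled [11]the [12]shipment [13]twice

The displaced element is "who" (word 1).
It is linked across 1 clause boundary (Ø).
It functions as the subject of "wondered", so the gap sits immediately after word 4 ("thought").
Base order: Yuki had thought that who has wondered if Nora had labeled the shipment twice.

4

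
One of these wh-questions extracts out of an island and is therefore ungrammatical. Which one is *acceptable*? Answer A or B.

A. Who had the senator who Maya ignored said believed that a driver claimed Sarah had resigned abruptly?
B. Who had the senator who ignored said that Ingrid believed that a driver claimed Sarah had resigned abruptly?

A

In B, the wh-phrase is extracted from inside a complex-NP island (relative clause) (introduced by "who"), which blocks movement.
In A, the extraction path crosses only that-complement boundaries, which are transparent.
So A is grammatical.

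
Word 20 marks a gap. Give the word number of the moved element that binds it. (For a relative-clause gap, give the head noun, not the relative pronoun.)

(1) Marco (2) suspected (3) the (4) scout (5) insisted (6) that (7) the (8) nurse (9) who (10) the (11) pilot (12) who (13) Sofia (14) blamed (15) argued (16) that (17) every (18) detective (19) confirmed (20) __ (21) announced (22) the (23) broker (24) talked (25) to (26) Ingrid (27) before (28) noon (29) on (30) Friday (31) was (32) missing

The gap at 20 is the subject of "announced", inside a relative clause.
The relative pronoun is "who" (word 9); it is bound by the head noun immediately before it.
Its filler is the head noun "nurse", at word 8.

8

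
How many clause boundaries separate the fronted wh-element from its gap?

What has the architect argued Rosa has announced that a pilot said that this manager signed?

"what" is extracted from the object of "signed".
Boundaries crossed, outermost first: [Ø], [that], [that] — 3 in total.

3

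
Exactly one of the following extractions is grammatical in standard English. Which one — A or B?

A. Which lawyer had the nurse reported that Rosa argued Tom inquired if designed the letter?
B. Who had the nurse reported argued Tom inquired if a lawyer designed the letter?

B

In A, the wh-phrase is extracted from inside a wh-island (introduced by "if"), which blocks movement.
In B, the extraction path crosses only that-complement boundaries, which are transparent.
So B is grammatical.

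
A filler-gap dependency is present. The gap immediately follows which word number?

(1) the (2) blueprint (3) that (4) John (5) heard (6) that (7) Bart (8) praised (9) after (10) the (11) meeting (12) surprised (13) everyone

The displaced element is "the blueprint" (word 2).
It is linked across 1 clause boundary (that).
It functions as the direct object of "praised", so the gap sits immediately after word 8 ("praised").
Base order: John heard that Bart praised the blueprint after the meeting.

8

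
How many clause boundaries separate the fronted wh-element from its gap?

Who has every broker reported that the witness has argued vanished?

2

"who" is extracted from the subject of "vanished".
Boundaries crossed, outermost first: [that], [Ø] — 2 in total.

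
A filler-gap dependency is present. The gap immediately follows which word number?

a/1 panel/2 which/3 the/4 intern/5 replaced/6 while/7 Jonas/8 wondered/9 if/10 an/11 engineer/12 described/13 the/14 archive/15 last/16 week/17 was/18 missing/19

6

The displaced element is "a panel" (word 2).
It functions as the direct object of "replaced", so the gap sits immediately after word 6 ("replaced").
Base order: The intern replaced a panel while Jonas wondered if an engineer described the archive last week.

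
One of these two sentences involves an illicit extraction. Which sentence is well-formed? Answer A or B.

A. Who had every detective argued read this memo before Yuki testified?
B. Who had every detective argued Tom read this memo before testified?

A

In B, the wh-phrase is extracted from inside an adjunct island (introduced by "before"), which blocks movement.
In A, the extraction path crosses only that-complement boundaries, which are transparent.
So A is grammatical.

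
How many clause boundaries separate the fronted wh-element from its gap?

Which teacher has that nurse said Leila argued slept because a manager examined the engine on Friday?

"which teacher" is extracted from the subject of "slept".
Boundaries crossed, outermost first: [Ø], [Ø] — 2 in total.

2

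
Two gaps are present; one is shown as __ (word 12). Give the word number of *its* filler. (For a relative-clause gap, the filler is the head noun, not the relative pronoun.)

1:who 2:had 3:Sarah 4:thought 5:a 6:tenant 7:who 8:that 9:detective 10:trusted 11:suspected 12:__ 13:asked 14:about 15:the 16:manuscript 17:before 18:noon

1

The marked gap is the subject of "asked".
Its filler is the fronted wh-phrase "who", at word 1.
(The other dependency links word 6 to a gap after word 10.)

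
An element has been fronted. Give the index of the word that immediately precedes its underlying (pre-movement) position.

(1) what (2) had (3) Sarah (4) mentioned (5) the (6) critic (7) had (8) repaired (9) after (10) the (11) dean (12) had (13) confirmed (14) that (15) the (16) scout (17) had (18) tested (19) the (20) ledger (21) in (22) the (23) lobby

The displaced element is "what" (word 1).
It is linked across 1 clause boundary (Ø).
It functions as the direct object of "repaired", so the gap sits immediately after word 8 ("repaired").
Base order: Sarah had mentioned the critic had repaired what after the dean had confirmed that the scout had tested the ledger in the lobby.

8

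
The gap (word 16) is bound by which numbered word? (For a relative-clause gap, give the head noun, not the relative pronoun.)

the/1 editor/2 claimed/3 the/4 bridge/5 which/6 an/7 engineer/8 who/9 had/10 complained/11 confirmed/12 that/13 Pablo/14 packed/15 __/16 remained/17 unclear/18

5

The gap at 16 is the object of "packed", inside a relative clause.
The relative pronoun is "which" (word 6); it is bound by the head noun immediately before it.
Its filler is the head noun "bridge", at word 5.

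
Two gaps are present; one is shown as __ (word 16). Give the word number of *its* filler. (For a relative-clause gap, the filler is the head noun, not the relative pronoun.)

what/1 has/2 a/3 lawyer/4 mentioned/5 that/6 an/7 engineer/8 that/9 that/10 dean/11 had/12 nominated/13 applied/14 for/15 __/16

The marked gap is the object of the preposition "for" of "applied".
Its filler is the fronted wh-phrase "what", at word 1.
(The other dependency links word 8 to a gap after word 13.)

1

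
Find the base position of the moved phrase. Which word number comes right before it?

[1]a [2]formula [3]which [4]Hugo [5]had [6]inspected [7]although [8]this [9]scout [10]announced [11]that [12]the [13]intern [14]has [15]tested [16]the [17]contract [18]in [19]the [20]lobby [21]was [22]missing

The displaced element is "a formula" (word 2).
It functions as the direct object of "inspected", so the gap sits immediately after word 6 ("inspected").
Base order: Hugo had inspected a formula although this scout announced that the intern has tested the contract in the lobby.

6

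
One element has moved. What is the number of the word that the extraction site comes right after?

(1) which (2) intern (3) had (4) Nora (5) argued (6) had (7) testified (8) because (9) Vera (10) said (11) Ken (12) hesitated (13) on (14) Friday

The displaced element is "which intern" (word 2).
It is linked across 1 clause boundary (Ø).
It functions as the subject of "testified", so the gap sits immediately after word 5 ("argued").
Base order: Nora had argued which intern had testified because Vera said Ken hesitated on Friday.

5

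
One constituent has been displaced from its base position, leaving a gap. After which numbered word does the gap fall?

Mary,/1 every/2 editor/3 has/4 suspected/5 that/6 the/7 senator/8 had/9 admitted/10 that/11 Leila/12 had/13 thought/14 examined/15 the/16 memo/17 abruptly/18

14

The displaced element is "Mary" (word 1).
It is linked across 3 clause boundaries (that → that → Ø).
It functions as the subject of "examined", so the gap sits immediately after word 14 ("thought").
Base order: Every editor has suspected that the senator had admitted that Leila had thought Mary examined the memo abruptly.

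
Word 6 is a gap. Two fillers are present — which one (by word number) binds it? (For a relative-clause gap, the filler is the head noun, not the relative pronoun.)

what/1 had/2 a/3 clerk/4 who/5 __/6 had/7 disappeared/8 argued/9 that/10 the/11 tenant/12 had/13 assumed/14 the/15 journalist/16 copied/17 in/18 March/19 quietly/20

The marked gap is inside the relative clause, the subject of "disappeared".
Its filler is the head noun "clerk" (via "who"), at word 4.
(The other dependency links word 1 to a gap after word 17.)

4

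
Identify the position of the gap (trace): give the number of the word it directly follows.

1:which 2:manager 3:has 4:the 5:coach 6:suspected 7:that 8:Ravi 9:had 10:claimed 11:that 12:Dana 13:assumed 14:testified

The displaced element is "which manager" (word 2).
It is linked across 3 clause boundaries (that → that → Ø).
It functions as the subject of "testified", so the gap sits immediately after word 13 ("assumed").
Base order: The coach has suspected that Ravi had claimed that Dana assumed that which manager testified.

13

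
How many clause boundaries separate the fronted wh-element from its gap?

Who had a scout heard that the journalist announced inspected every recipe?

"who" is extracted from the subject of "inspected".
Boundaries crossed, outermost first: [that], [Ø] — 2 in total.

2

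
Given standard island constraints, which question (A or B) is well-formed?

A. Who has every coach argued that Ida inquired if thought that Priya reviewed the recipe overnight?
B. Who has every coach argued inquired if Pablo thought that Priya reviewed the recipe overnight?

B

In A, the wh-phrase is extracted from inside a wh-island (introduced by "if"), which blocks movement.
In B, the extraction path crosses only that-complement boundaries, which are transparent.
So B is grammatical.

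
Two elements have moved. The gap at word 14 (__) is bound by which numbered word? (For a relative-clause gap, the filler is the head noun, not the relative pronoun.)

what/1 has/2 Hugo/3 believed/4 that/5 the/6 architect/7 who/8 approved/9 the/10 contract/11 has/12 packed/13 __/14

The marked gap is the direct object of "packed".
Its filler is the fronted wh-phrase "what", at word 1.
(The other dependency links word 7 to a gap after word 8.)

1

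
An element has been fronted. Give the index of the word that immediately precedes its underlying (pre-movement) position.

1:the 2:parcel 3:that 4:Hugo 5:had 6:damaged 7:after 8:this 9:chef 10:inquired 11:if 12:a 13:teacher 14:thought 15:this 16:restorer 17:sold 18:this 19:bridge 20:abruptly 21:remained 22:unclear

6

The displaced element is "the parcel" (word 2).
It functions as the direct object of "damaged", so the gap sits immediately after word 6 ("damaged").
Base order: Hugo had damaged the parcel after this chef inquired if a teacher thought this restorer sold this bridge abruptly.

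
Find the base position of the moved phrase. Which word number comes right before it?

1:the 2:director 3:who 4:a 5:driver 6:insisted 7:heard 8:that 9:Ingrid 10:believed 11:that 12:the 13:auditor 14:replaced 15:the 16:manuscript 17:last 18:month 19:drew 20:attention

6

The displaced element is "the director" (word 2).
It is linked across 1 clause boundary (Ø).
It functions as the subject of "heard", so the gap sits immediately after word 6 ("insisted").
Base order: A driver insisted that the director heard that Ingrid believed that the auditor replaced the manuscript last month.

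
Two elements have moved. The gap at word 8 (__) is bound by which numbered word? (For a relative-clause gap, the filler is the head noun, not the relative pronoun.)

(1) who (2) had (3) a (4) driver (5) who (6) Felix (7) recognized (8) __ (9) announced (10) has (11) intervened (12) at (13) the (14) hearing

The marked gap is inside the relative clause, the direct object of "recognized".
Its filler is the head noun "driver" (via "who"), at word 4.
(The other dependency links word 1 to a gap after word 9.)

4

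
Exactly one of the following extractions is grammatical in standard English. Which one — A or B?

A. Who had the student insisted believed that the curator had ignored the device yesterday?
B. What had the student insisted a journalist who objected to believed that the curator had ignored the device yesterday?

In B, the wh-phrase is extracted from inside a complex-NP island (relative clause) (introduced by "who"), which blocks movement.
In A, the extraction path crosses only that-complement boundaries, which are transparent.
So A is grammatical.

A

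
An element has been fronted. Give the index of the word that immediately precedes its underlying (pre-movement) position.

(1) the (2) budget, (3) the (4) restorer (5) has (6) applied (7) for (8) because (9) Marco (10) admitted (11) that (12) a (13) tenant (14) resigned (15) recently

7

The displaced element is "the budget" (word 2).
It functions as the object of the preposition "for" of "applied", so the gap sits immediately after word 7 ("for").
Base order: The restorer has applied for the budget because Marco admitted that a tenant resigned recently.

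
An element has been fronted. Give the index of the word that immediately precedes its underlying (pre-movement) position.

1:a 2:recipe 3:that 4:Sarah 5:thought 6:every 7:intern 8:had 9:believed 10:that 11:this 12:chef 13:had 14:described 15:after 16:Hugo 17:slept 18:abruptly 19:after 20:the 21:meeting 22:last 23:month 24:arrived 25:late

14

The displaced element is "a recipe" (word 2).
It is linked across 2 clause boundaries (Ø → that).
It functions as the direct object of "described", so the gap sits immediately after word 14 ("described").
Base order: Sarah thought every intern had believed that this chef had described a recipe after Hugo slept abruptly after the meeting last month.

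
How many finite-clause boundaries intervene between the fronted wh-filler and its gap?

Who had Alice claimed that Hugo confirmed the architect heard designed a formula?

"who" is extracted from the subject of "designed".
Boundaries crossed, outermost first: [that], [Ø], [Ø] — 3 in total.

3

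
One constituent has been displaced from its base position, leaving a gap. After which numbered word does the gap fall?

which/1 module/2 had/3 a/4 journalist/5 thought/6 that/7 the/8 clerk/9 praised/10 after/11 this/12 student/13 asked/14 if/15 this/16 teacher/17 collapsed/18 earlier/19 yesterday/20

The displaced element is "which module" (word 2).
It is linked across 1 clause boundary (that).
It functions as the direct object of "praised", so the gap sits immediately after word 10 ("praised").
Base order: A journalist had thought that the clerk praised which module after this student asked if this teacher collapsed earlier yesterday.

10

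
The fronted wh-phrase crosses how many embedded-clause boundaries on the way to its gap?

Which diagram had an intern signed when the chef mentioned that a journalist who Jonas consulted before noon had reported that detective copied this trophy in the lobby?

"which diagram" originates inside the matrix clause — no clause boundary is crossed.

0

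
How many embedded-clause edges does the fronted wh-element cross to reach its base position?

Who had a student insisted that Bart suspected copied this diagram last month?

"who" is extracted from the subject of "copied".
Boundaries crossed, outermost first: [that], [Ø] — 2 in total.

2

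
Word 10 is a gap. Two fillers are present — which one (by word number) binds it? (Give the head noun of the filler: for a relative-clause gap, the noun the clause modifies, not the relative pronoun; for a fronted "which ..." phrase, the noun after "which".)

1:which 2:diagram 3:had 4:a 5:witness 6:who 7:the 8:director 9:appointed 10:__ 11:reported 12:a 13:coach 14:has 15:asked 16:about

5

The marked gap is inside the relative clause, the direct object of "appointed".
Its filler is the head noun "witness" (via "who"), at word 5.
(The other dependency links word 2 to a gap after word 16.)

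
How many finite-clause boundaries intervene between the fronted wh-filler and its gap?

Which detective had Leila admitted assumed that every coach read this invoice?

"which detective" is extracted from the subject of "assumed".
Boundaries crossed, outermost first: [Ø] — 1 in total.

1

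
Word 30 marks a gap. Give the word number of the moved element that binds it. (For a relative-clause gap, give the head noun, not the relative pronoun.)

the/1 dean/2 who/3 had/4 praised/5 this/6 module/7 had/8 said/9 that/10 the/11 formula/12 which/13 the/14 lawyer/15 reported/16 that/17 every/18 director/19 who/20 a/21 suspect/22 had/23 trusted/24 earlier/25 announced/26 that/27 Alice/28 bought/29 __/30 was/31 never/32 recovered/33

12

The gap at 30 is the object of "bought", inside a relative clause.
The relative pronoun is "which" (word 13); it is bound by the head noun immediately before it.
Its filler is the head noun "formula", at word 12.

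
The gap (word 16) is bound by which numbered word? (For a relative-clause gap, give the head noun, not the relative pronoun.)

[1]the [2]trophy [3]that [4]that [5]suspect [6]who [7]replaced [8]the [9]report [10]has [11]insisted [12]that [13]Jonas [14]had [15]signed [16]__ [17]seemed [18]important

2

The gap at 16 is the object of "signed", inside a relative clause.
The relative pronoun is "that" (word 3); it is bound by the head noun immediately before it.
Its filler is the head noun "trophy", at word 2.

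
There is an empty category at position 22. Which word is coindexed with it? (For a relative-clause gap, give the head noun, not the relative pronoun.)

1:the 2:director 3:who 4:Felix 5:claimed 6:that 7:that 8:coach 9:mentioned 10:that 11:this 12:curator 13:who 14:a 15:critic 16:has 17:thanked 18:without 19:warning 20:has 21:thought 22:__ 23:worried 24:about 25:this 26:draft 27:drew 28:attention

The gap at 22 is the subject of "worried", inside a relative clause.
The relative pronoun is "who" (word 3); it is bound by the head noun immediately before it.
Its filler is the head noun "director", at word 2.

2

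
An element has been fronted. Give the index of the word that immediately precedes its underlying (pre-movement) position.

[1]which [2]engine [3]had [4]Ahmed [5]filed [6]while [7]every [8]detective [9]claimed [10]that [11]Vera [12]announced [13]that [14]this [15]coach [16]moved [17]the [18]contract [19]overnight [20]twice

The displaced element is "which engine" (word 2).
It functions as the direct object of "filed", so the gap sits immediately after word 5 ("filed").
Base order: Ahmed had filed which engine while every detective claimed that Vera announced that this coach moved the contract overnight twice.

5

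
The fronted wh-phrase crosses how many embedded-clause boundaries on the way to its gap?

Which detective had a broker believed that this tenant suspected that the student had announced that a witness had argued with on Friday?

"which detective" is extracted from the PP object of "argued".
Boundaries crossed, outermost first: [that], [that], [that] — 3 in total.

3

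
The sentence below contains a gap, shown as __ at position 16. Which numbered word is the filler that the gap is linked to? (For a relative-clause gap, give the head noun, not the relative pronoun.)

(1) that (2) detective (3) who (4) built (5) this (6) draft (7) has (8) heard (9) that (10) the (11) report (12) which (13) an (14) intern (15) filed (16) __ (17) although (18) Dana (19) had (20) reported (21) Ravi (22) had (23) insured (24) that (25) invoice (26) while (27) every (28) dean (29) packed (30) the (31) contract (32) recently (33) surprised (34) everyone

11

The gap at 16 is the object of "filed", inside a relative clause.
The relative pronoun is "which" (word 12); it is bound by the head noun immediately before it.
Its filler is the head noun "report", at word 11.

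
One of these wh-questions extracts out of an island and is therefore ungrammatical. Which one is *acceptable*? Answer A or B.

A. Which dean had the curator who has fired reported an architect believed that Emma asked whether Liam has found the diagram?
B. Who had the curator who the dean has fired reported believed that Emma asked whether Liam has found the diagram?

B

In A, the wh-phrase is extracted from inside a complex-NP island (relative clause) (introduced by "who"), which blocks movement.
In B, the extraction path crosses only that-complement boundaries, which are transparent.
So B is grammatical.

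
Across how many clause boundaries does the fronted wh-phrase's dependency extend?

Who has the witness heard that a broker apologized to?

"who" is extracted from the PP object of "apologized".
Boundaries crossed, outermost first: [that] — 1 in total.

1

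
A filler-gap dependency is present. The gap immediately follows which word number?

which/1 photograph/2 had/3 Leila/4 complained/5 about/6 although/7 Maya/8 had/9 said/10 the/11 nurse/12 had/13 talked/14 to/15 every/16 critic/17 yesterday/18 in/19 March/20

The displaced element is "which photograph" (word 2).
It functions as the object of the preposition "about" of "complained", so the gap sits immediately after word 6 ("about").
Base order: Leila had complained about which photograph although Maya had said the nurse had talked to every critic yesterday in March.

6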